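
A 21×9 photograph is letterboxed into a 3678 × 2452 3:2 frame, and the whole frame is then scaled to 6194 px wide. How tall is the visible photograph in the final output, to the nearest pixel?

2655 px

Fitted into 3678×2452, the photograph spans the width; its height is 3678 × 9/21 ≈ 1576.29 px.
Resizing to 6194 px wide multiplies everything by 1.6841: 1576.29 → 2654.57 px.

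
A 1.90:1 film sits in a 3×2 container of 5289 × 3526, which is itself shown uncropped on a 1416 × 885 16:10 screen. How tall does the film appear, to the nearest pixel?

699 px

First fit — 1.90:1 into 5289×3526 spans the width: 5289.00 × 2783.68.
3×2 in 1416×885: fills the height, so the intermediate becomes 1327.50 × 885.00 — a scale of ×0.2510.
The film scales with it: height 2783.68 × 0.2510 ≈ 698.68.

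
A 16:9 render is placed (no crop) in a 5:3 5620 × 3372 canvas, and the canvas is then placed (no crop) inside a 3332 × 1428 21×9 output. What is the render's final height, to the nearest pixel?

16:9 in 5620×3372: fills the width, so the render is 5620.00 × 3161.25.
The 5:3 canvas is height-limited in 3332×1428, giving 2380.00 × 1428.00; scale factor 0.4235.
So the render's height is 3161.25 × 0.4235 ≈ 1338.75.

1339 px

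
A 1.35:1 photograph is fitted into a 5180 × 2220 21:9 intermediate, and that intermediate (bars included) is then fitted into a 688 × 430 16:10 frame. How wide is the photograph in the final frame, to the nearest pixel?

Inside the 5180×2220 canvas the photograph is height-limited at 2997.00 × 2220.00.
21:9 in 688×430: fills the width, so the intermediate becomes 688.00 × 294.86 — a scale of ×0.1328.
The photograph scales with it: width 2997.00 × 0.1328 ≈ 398.06.

398 px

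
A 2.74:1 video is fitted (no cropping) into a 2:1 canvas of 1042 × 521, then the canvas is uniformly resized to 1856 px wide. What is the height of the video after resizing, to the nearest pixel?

At 1042×521 the video is width-limited, so height = 1042 / 2.740 ≈ 380.29 px.
Resizing to 1856 px wide multiplies everything by 1.7812: 380.29 → 677.37 px.

677 px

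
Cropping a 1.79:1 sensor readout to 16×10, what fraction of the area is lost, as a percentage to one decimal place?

The height stays; only width is cut (since 16×10 is narrower than 1.79:1).
Fraction kept = (1.600)/(1.790) ≈ 89.39%, so 10.61% is lost.

10.6%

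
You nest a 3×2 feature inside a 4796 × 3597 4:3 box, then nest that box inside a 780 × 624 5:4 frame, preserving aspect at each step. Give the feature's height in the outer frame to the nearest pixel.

Inside the 4796×3597 canvas the feature is width-limited at 4796.00 × 3197.33.
Second fit — the 4:3 canvas into 780×624 spans the width: 780.00 × 585.00 (×0.1626 from 4796×3597).
So the feature's height is 3197.33 × 0.1626 ≈ 520.00.

520 px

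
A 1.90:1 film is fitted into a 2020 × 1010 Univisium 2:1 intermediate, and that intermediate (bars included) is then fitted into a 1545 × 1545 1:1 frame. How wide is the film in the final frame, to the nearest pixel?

1468 px

First fit — 1.90:1 into 2020×1010 spans the height: 1919.00 × 1010.00.
Univisium 2:1 in 1545×1545: fills the width, so the intermediate becomes 1545.00 × 772.50 — a scale of ×0.7649.
So the film's width is 1919.00 × 0.7649 ≈ 1467.75.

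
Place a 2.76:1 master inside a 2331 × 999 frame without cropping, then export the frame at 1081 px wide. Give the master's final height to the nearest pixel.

392 px

At 2331×999 the master is width-limited, so height = 2331 / 2.760 ≈ 844.57 px.
Resizing to 1081 px wide multiplies everything by 0.4637: 844.57 → 391.67 px.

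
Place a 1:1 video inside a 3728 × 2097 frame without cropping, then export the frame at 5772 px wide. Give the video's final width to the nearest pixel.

At 3728×2097 the video is height-limited, so width = 2097 × 1/1 ≈ 2097.00 px.
Resizing to 5772 px wide multiplies everything by 1.5483: 2097.00 → 3246.75 px.

3247 px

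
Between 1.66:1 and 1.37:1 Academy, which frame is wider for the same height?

1.66:1

1.66 and 1.37; 1.66 > 1.37.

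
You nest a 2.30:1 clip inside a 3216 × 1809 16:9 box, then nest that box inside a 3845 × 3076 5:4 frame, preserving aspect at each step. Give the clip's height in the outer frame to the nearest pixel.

1672 px

Inside the 3216×1809 canvas the clip is width-limited at 3216.00 × 1398.26.
The 16:9 canvas is width-limited in 3845×3076, giving 3845.00 × 2162.81; scale factor 1.1956.
Applying the same ×1.1956: 1398.26 → 1671.74.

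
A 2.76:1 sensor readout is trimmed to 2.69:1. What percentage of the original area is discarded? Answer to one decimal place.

2.5%

2.69:1 is narrower than 2.76:1, so the crop keeps the full height and trims the width.
(2.690)/(2.760) ≈ 0.975 of the area survives, leaving 2.54% discarded.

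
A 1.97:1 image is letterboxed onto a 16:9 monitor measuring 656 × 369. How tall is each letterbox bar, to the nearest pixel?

1.97:1 (1.970) > 16:9 (1.778), so the image fills the width.
That makes the image 332.99 px tall (656 / 1.970).
Black = 369 − 332.99 = 36.01 px, or 18.00 per bar.

18 px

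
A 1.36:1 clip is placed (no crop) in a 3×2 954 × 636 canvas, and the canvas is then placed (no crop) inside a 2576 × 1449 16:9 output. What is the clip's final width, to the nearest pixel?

1971 px

First fit — 1.36:1 into 954×636 spans the height: 864.96 × 636.00.
3×2 in 2576×1449: fills the height, so the intermediate becomes 2173.50 × 1449.00 — a scale of ×2.2783.
Applying the same ×2.2783: 864.96 → 1970.64.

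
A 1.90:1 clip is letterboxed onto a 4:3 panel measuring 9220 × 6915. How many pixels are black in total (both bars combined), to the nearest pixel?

1.90:1 (1.900) > 4:3 (1.333), so the clip fills the width.
Content height = 9220 / 1.900 ≈ 4852.6316 px.
6915 − 4852.6316 = 2062.3684 px of bars.
Across the 9220-px span: 2062.3684 × 9220 ≈ 19015037 px.

19015037 pixels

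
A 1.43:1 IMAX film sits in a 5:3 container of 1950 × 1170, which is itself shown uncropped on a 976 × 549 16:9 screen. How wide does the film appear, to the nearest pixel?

First fit — 1.43:1 IMAX into 1950×1170 spans the height: 1673.10 × 1170.00.
5:3 in 976×549: fills the height, so the intermediate becomes 915.00 × 549.00 — a scale of ×0.4692.
So the film's width is 1673.10 × 0.4692 ≈ 785.07.

785 px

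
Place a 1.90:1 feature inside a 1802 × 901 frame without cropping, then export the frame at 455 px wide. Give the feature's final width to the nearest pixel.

At 1802×901 the feature is height-limited, so width = 901 × 1.900 ≈ 1711.90 px.
The frame scales by 455/1802 = 0.2525; 1711.90 × 0.2525 ≈ 432.25 px.

432 px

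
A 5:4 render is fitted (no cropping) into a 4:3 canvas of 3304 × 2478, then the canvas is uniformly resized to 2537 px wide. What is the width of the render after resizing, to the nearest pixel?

In the 3304×2478 frame the render fills the height: width = 2478 × 5/4 ≈ 3097.50 px.
Scaling 3304 → 2537 is ×0.7679, so the width becomes 3097.50 × 0.7679 ≈ 2378.44 px.

2378 px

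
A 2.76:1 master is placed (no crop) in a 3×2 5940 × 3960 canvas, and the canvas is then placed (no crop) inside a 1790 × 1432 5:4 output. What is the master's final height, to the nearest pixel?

649 px

First fit — 2.76:1 into 5940×3960 spans the width: 5940.00 × 2152.17.
The 3×2 canvas is width-limited in 1790×1432, giving 1790.00 × 1193.33; scale factor 0.3013.
The master scales with it: height 2152.17 × 0.3013 ≈ 648.55.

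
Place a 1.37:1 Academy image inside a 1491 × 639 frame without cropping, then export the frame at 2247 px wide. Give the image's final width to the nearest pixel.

At 1491×639 the image is height-limited, so width = 639 × 1.370 ≈ 875.43 px.
Scaling 1491 → 2247 is ×1.5070, so the width becomes 875.43 × 1.5070 ≈ 1319.31 px.

1319 px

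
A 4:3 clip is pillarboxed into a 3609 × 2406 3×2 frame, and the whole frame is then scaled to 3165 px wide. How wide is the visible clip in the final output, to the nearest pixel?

2813 px

In the 3609×2406 frame the clip fills the height: width = 2406 × 4/3 ≈ 3208.00 px.
Scaling 3609 → 3165 is ×0.8770, so the width becomes 3208.00 × 0.8770 ≈ 2813.33 px.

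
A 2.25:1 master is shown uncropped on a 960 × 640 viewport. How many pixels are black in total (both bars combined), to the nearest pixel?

204800 pixels

2.25:1 is wider than 3×2, so it spans the full width.
That makes the image 426.6667 px tall (960 / 2.250).
Black = 640 − 426.6667 = 213.3333 px.
Bar area = 213.3333 × 960 ≈ 204800 px.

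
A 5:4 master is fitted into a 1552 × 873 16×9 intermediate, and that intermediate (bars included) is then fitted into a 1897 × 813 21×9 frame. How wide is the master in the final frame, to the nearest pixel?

1016 px

5:4 in 1552×873: fills the height, so the master is 1091.25 × 873.00.
The 16×9 canvas is height-limited in 1897×813, giving 1445.33 × 813.00; scale factor 0.9313.
The master scales with it: width 1091.25 × 0.9313 ≈ 1016.25.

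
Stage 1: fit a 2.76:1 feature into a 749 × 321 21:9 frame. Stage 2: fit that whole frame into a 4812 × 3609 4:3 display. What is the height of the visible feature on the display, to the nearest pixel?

1743 px

Inside the 749×321 canvas the feature is width-limited at 749.00 × 271.38.
Second fit — the 21:9 canvas into 4812×3609 spans the width: 4812.00 × 2062.29 (×6.4246 from 749×321).
Applying the same ×6.4246: 271.38 → 1743.48.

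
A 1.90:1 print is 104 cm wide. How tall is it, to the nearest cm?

55 cm

At 1.90:1, 104 / 1.900 ≈ 54.74.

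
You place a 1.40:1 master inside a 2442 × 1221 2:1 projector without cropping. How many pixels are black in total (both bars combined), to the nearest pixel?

894505 pixels

Since 1.400 < 2.000, the master is height-limited.
The master is 1221 × 1.400 ≈ 1709.4000 px wide.
2442 − 1709.4000 = 732.6000 px of bars.
Across the 1221-px span: 732.6000 × 1221 ≈ 894505 px.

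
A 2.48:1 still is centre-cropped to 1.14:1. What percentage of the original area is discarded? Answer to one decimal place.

The height stays; only width is cut (since 1.14:1 is narrower than 2.48:1).
(1.140)/(2.480) ≈ 0.460 of the area survives, leaving 54.03% discarded.

54.0%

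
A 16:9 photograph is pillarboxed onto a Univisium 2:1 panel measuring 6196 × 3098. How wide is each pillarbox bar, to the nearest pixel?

Since 1.778 < 2.000, the photograph is height-limited.
That makes the image 5507.56 px wide (3098 × 16/9).
Leftover width: 6196 − 5507.56 = 688.44 px → 344.22 each side.

344 px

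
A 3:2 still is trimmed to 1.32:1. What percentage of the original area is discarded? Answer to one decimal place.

12.0%

The height stays; only width is cut (since 1.32:1 is narrower than 3:2).
Area ratio = (1.320)/(1.500) = 88.00%; the remaining 12.00% is cropped out.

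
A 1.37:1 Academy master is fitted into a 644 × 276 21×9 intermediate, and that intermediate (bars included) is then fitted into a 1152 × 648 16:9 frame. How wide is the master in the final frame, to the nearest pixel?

First fit — 1.37:1 Academy into 644×276 spans the height: 378.12 × 276.00.
The 21×9 canvas is width-limited in 1152×648, giving 1152.00 × 493.71; scale factor 1.7888.
The master scales with it: width 378.12 × 1.7888 ≈ 676.39.

676 px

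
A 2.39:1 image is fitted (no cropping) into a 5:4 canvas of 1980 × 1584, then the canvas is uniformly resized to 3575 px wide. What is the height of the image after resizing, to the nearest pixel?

1496 px

At 1980×1584 the image is width-limited, so height = 1980 / 2.390 ≈ 828.45 px.
Resizing to 3575 px wide multiplies everything by 1.8056: 828.45 → 1495.82 px.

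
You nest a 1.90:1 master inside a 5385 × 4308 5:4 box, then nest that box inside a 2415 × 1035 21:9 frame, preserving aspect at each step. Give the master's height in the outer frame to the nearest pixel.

1.90:1 in 5385×4308: fills the width, so the master is 5385.00 × 2834.21.
The 5:4 canvas is height-limited in 2415×1035, giving 1293.75 × 1035.00; scale factor 0.2403.
So the master's height is 2834.21 × 0.2403 ≈ 680.92.

681 px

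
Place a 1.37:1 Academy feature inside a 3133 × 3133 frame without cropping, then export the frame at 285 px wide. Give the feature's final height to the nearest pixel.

208 px

In the 3133×3133 frame the feature fills the width: height = 3133 / 1.370 ≈ 2286.86 px.
The frame scales by 285/3133 = 0.0910; 2286.86 × 0.0910 ≈ 208.03 px.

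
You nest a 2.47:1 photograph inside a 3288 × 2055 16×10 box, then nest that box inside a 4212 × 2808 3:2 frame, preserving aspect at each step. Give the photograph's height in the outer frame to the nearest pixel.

2.47:1 in 3288×2055: fills the width, so the photograph is 3288.00 × 1331.17.
The 16×10 canvas is width-limited in 4212×2808, giving 4212.00 × 2632.50; scale factor 1.2810.
So the photograph's height is 1331.17 × 1.2810 ≈ 1705.26.

1705 px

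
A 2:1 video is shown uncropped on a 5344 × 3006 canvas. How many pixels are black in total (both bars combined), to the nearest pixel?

2:1 is wider than 16:9, so it spans the full width.
The video is 5344 × 1/2 ≈ 2672.0000 px tall.
3006 − 2672.0000 = 334.0000 px of bars.
That's 334.0000 × 5344 ≈ 1784896 black pixels.

1784896 pixels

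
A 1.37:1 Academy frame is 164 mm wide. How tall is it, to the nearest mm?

120 mm

At 1.37:1 Academy, 164 / 1.370 ≈ 119.71.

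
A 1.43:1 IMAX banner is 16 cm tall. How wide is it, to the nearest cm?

Width = 16 × 1.430 = 22.88.

23 cm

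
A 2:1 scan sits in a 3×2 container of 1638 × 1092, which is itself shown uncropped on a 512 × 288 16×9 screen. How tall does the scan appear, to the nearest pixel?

216 px

2:1 in 1638×1092: fills the width, so the scan is 1638.00 × 819.00.
3×2 in 512×288: fills the height, so the intermediate becomes 432.00 × 288.00 — a scale of ×0.2637.
The scan scales with it: height 819.00 × 0.2637 ≈ 216.00.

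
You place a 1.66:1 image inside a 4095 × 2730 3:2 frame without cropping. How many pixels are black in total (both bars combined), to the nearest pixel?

Since 1.660 > 1.500, the image is width-limited.
That makes the image 2466.8675 px tall (4095 / 1.660).
2730 − 2466.8675 = 263.1325 px of bars.
Across the 4095-px span: 263.1325 × 4095 ≈ 1077528 px.

1077528 pixels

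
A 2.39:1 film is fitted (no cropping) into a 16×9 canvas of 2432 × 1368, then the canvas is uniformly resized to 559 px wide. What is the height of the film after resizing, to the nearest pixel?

Fitted into 2432×1368, the film spans the width; its height is 2432 / 2.390 ≈ 1017.57 px.
Scaling 2432 → 559 is ×0.2299, so the height becomes 1017.57 × 0.2299 ≈ 233.89 px.

234 px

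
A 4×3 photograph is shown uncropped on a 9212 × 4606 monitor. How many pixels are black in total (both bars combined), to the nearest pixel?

Since 1.333 < 2.000, the photograph is height-limited.
Content width = 4606 × 4/3 ≈ 6141.3333 px.
Leftover width: 9212 − 6141.3333 = 3070.6667 px.
Bar area = 3070.6667 × 4606 ≈ 14143491 px.

14143491 pixels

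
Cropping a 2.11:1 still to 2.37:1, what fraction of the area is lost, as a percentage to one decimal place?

2.37:1 is wider than 2.11:1, so the crop keeps the full width and trims the height.
(2.110)/(2.370) ≈ 0.890 of the area survives, leaving 10.97% discarded.

11.0%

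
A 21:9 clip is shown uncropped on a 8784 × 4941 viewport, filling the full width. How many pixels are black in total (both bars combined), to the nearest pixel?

10333749 pixels

That makes the image 3764.5714 px tall (8784 × 9/21).
Leftover height: 4941 − 3764.5714 = 1176.4286 px.
Bar area = 1176.4286 × 8784 ≈ 10333749 px.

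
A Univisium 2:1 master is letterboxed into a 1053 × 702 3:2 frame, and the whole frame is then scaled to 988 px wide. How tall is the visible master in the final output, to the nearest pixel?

494 px

In the 1053×702 frame the master fills the width: height = 1053 × 1/2 ≈ 526.50 px.
The frame scales by 988/1053 = 0.9383; 526.50 × 0.9383 ≈ 494.00 px.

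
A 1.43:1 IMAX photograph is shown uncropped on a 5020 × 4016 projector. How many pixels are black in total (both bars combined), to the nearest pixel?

1.43:1 IMAX (1.430) > 5:4 (1.250), so the photograph fills the width.
The photograph is 5020 / 1.430 ≈ 3510.4895 px tall.
Leftover height: 4016 − 3510.4895 = 505.5105 px.
That's 505.5105 × 5020 ≈ 2537663 black pixels.

2537663 pixels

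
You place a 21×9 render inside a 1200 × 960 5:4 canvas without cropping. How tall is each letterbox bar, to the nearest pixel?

223 px

21×9 is wider than 5:4, so it spans the full width.
The render is 1200 × 9/21 ≈ 514.29 px tall.
Black = 960 − 514.29 = 445.71 px, or 222.86 per bar.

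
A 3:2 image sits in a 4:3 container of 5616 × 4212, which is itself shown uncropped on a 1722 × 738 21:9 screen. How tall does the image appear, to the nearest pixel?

656 px

First fit — 3:2 into 5616×4212 spans the width: 5616.00 × 3744.00.
The 4:3 canvas is height-limited in 1722×738, giving 984.00 × 738.00; scale factor 0.1752.
The image scales with it: height 3744.00 × 0.1752 ≈ 656.00.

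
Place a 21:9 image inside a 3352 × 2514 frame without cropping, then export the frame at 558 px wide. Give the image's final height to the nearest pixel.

239 px

Fitted into 3352×2514, the image spans the width; its height is 3352 × 9/21 ≈ 1436.57 px.
Resizing to 558 px wide multiplies everything by 0.1665: 1436.57 → 239.14 px.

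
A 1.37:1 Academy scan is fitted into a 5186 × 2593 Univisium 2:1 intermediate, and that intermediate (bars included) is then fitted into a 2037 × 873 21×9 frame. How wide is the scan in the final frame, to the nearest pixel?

First fit — 1.37:1 Academy into 5186×2593 spans the height: 3552.41 × 2593.00.
Second fit — the Univisium 2:1 canvas into 2037×873 spans the height: 1746.00 × 873.00 (×0.3367 from 5186×2593).
So the scan's width is 3552.41 × 0.3367 ≈ 1196.01.

1196 px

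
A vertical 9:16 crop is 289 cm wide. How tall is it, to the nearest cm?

Height = 289·16/9 = 513.78.

514 cm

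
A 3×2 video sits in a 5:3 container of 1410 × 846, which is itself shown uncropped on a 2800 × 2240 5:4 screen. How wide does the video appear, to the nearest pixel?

2520 px

3×2 in 1410×846: fills the height, so the video is 1269.00 × 846.00.
Second fit — the 5:3 canvas into 2800×2240 spans the width: 2800.00 × 1680.00 (×1.9858 from 1410×846).
Applying the same ×1.9858: 1269.00 → 2520.00.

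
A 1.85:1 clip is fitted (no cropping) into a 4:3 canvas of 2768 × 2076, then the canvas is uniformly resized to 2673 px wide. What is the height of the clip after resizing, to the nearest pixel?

1445 px

Fitted into 2768×2076, the clip spans the width; its height is 2768 / 1.850 ≈ 1496.22 px.
Scaling 2768 → 2673 is ×0.9657, so the height becomes 1496.22 × 0.9657 ≈ 1444.86 px.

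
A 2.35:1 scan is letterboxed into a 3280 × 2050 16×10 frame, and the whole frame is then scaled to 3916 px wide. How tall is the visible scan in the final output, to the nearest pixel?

1666 px

Fitted into 3280×2050, the scan spans the width; its height is 3280 / 2.350 ≈ 1395.74 px.
Scaling 3280 → 3916 is ×1.1939, so the height becomes 1395.74 × 1.1939 ≈ 1666.38 px.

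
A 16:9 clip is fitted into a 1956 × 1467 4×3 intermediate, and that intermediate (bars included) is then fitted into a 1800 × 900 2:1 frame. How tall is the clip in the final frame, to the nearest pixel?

16:9 in 1956×1467: fills the width, so the clip is 1956.00 × 1100.25.
The 4×3 canvas is height-limited in 1800×900, giving 1200.00 × 900.00; scale factor 0.6135.
Applying the same ×0.6135: 1100.25 → 675.00.

675 px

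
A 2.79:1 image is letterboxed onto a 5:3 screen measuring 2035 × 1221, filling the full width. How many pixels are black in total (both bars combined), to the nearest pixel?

Content height = 2035 / 2.790 ≈ 729.3907 px.
Black = 1221 − 729.3907 = 491.6093 px.
Across the 2035-px span: 491.6093 × 2035 ≈ 1000425 px.

1000425 pixels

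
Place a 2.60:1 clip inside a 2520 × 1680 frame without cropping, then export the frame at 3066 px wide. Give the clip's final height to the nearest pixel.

1179 px

In the 2520×1680 frame the clip fills the width: height = 2520 / 2.600 ≈ 969.23 px.
The frame scales by 3066/2520 = 1.2167; 969.23 × 1.2167 ≈ 1179.23 px.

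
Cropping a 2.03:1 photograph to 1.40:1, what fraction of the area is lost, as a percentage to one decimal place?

The height stays; only width is cut (since 1.40:1 is narrower than 2.03:1).
Area ratio = (1.400)/(2.030) = 68.97%; the remaining 31.03% is cropped out.

31.0%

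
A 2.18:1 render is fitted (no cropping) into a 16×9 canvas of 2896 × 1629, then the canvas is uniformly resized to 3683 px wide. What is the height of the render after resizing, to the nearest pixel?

1689 px

At 2896×1629 the render is width-limited, so height = 2896 / 2.180 ≈ 1328.44 px.
Resizing to 3683 px wide multiplies everything by 1.2718: 1328.44 → 1689.45 px.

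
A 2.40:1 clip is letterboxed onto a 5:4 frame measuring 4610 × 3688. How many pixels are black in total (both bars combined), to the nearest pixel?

Since 2.400 > 1.250, the clip is width-limited.
That makes the image 1920.8333 px tall (4610 / 2.400).
Black = 3688 − 1920.8333 = 1767.1667 px.
That's 1767.1667 × 4610 ≈ 8146638 black pixels.

8146638 pixels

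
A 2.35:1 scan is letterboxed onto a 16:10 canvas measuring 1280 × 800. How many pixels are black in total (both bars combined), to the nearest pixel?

326809 pixels

2.35:1 is wider than 16:10, so it spans the full width.
That makes the image 544.6809 px tall (1280 / 2.350).
800 − 544.6809 = 255.3191 px of bars.
Across the 1280-px span: 255.3191 × 1280 ≈ 326809 px.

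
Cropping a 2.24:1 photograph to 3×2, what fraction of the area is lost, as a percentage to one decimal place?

33.0%

Going from 2.24:1 to 3×2 means cutting width while keeping height.
Fraction kept = (1.500)/(2.240) ≈ 66.96%, so 33.04% is lost.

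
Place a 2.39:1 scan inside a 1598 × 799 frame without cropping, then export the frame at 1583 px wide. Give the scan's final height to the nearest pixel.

662 px

Fitted into 1598×799, the scan spans the width; its height is 1598 / 2.390 ≈ 668.62 px.
The frame scales by 1583/1598 = 0.9906; 668.62 × 0.9906 ≈ 662.34 px.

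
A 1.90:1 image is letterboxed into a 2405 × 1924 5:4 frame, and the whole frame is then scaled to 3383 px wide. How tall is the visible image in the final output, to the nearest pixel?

In the 2405×1924 frame the image fills the width: height = 2405 / 1.900 ≈ 1265.79 px.
Scaling 2405 → 3383 is ×1.4067, so the height becomes 1265.79 × 1.4067 ≈ 1780.53 px.

1781 px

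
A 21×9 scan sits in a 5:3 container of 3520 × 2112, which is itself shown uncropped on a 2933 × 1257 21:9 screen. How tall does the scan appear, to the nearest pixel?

898 px

Inside the 3520×2112 canvas the scan is width-limited at 3520.00 × 1508.57.
5:3 in 2933×1257: fills the height, so the intermediate becomes 2095.00 × 1257.00 — a scale of ×0.5952.
Applying the same ×0.5952: 1508.57 → 897.86.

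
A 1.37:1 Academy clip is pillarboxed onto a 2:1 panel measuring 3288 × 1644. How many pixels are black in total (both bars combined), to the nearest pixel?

1.37:1 Academy is narrower than 2:1, so it spans the full height.
That makes the image 2252.2800 px wide (1644 × 1.370).
3288 − 2252.2800 = 1035.7200 px of bars.
Bar area = 1035.7200 × 1644 ≈ 1702724 px.

1702724 pixels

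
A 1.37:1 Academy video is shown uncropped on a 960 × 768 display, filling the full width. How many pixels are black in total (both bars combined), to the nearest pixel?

The video is 960 / 1.370 ≈ 700.7299 px tall.
768 − 700.7299 = 67.2701 px of bars.
That's 67.2701 × 960 ≈ 64579 black pixels.

64579 pixels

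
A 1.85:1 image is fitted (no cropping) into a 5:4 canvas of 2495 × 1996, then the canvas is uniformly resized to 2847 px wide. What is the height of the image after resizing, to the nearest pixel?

1539 px

In the 2495×1996 frame the image fills the width: height = 2495 / 1.850 ≈ 1348.65 px.
The frame scales by 2847/2495 = 1.1411; 1348.65 × 1.1411 ≈ 1538.92 px.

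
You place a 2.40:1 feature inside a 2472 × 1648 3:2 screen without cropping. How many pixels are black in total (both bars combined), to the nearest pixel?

Since 2.400 > 1.500, the feature is width-limited.
That makes the image 1030.0000 px tall (2472 / 2.400).
Black = 1648 − 1030.0000 = 618.0000 px.
Across the 2472-px span: 618.0000 × 2472 ≈ 1527696 px.

1527696 pixels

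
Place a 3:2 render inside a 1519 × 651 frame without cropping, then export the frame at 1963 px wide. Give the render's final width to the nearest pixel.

At 1519×651 the render is height-limited, so width = 651 × 3/2 ≈ 976.50 px.
Scaling 1519 → 1963 is ×1.2923, so the width becomes 976.50 × 1.2923 ≈ 1261.93 px.

1262 px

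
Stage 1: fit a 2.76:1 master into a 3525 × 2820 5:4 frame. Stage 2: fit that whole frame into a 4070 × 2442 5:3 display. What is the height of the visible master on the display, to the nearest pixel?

1106 px

First fit — 2.76:1 into 3525×2820 spans the width: 3525.00 × 1277.17.
The 5:4 canvas is height-limited in 4070×2442, giving 3052.50 × 2442.00; scale factor 0.8660.
Applying the same ×0.8660: 1277.17 → 1105.98.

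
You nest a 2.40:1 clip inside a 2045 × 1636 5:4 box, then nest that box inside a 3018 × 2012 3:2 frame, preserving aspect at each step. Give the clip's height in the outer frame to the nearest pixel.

Inside the 2045×1636 canvas the clip is width-limited at 2045.00 × 852.08.
Second fit — the 5:4 canvas into 3018×2012 spans the height: 2515.00 × 2012.00 (×1.2298 from 2045×1636).
So the clip's height is 852.08 × 1.2298 ≈ 1047.92.

1048 px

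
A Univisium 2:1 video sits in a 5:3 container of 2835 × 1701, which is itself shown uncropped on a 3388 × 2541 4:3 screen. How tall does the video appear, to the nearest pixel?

First fit — Univisium 2:1 into 2835×1701 spans the width: 2835.00 × 1417.50.
Second fit — the 5:3 canvas into 3388×2541 spans the width: 3388.00 × 2032.80 (×1.1951 from 2835×1701).
Applying the same ×1.1951: 1417.50 → 1694.00.

1694 px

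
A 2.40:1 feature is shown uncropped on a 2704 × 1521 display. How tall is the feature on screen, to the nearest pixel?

1127 px

2.40:1 is wider than 16:9, so it spans the full width.
The feature is 2704 / 2.400 ≈ 1126.67 px tall.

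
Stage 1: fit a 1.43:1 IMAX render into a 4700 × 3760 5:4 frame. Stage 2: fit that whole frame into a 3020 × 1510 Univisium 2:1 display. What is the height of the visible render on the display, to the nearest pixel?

1320 px

1.43:1 IMAX in 4700×3760: fills the width, so the render is 4700.00 × 3286.71.
5:4 in 3020×1510: fills the height, so the intermediate becomes 1887.50 × 1510.00 — a scale of ×0.4016.
The render scales with it: height 3286.71 × 0.4016 ≈ 1319.93.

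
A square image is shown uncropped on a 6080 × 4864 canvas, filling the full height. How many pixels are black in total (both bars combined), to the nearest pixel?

Content width = 4864 × 1/1 ≈ 4864.0000 px.
Black = 6080 − 4864.0000 = 1216.0000 px.
Across the 4864-px span: 1216.0000 × 4864 ≈ 5914624 px.

5914624 pixels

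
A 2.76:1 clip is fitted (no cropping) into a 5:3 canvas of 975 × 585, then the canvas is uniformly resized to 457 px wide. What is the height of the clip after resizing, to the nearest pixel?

166 px

At 975×585 the clip is width-limited, so height = 975 / 2.760 ≈ 353.26 px.
The frame scales by 457/975 = 0.4687; 353.26 × 0.4687 ≈ 165.58 px.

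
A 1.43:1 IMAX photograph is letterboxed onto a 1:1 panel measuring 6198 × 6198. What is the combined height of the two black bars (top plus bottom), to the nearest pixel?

1864 px

1.43:1 IMAX (1.430) > 1:1 (1.000), so the photograph fills the width.
The photograph is 6198 / 1.430 ≈ 4334.27 px tall.
Leftover height: 6198 − 4334.27 = 1863.73 px.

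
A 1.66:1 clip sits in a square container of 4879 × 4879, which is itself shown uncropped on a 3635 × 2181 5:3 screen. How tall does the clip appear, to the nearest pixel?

1.66:1 in 4879×4879: fills the width, so the clip is 4879.00 × 2939.16.
square in 3635×2181: fills the height, so the intermediate becomes 2181.00 × 2181.00 — a scale of ×0.4470.
So the clip's height is 2939.16 × 0.4470 ≈ 1313.86.

1314 px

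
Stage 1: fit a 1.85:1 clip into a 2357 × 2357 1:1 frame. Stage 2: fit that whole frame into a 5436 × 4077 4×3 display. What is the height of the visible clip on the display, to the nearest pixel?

1.85:1 in 2357×2357: fills the width, so the clip is 2357.00 × 1274.05.
Second fit — the 1:1 canvas into 5436×4077 spans the height: 4077.00 × 4077.00 (×1.7297 from 2357×2357).
Applying the same ×1.7297: 1274.05 → 2203.78.

2204 px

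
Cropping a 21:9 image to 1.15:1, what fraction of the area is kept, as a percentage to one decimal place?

49.3%

Going from 21:9 to 1.15:1 means cutting width while keeping height.
(1.150)/(2.333) ≈ 0.493 of the area survives.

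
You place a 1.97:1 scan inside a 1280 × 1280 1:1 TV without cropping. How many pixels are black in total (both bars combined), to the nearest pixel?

Since 1.970 > 1.000, the scan is width-limited.
That makes the image 649.7462 px tall (1280 / 1.970).
Leftover height: 1280 − 649.7462 = 630.2538 px.
Bar area = 630.2538 × 1280 ≈ 806725 px.

806725 pixels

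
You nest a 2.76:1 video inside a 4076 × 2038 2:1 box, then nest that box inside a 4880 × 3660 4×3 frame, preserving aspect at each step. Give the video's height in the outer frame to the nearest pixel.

2.76:1 in 4076×2038: fills the width, so the video is 4076.00 × 1476.81.
2:1 in 4880×3660: fills the width, so the intermediate becomes 4880.00 × 2440.00 — a scale of ×1.1973.
Applying the same ×1.1973: 1476.81 → 1768.12.

1768 px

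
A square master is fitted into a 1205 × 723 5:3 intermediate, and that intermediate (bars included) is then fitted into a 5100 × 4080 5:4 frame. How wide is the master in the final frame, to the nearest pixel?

square in 1205×723: fills the height, so the master is 723.00 × 723.00.
The 5:3 canvas is width-limited in 5100×4080, giving 5100.00 × 3060.00; scale factor 4.2324.
Applying the same ×4.2324: 723.00 → 3060.00.

3060 px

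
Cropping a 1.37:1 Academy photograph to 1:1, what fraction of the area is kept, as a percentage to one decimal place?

73.0%

1:1 is narrower than 1.37:1 Academy, so the crop keeps the full height and trims the width.
Area ratio = (1.000)/(1.370) = 72.99% retained.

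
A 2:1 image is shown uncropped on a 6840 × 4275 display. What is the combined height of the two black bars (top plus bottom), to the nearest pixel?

855 px

Since 2.000 > 1.600, the image is width-limited.
That makes the image 3420.00 px tall (6840 × 1/2).
Black = 4275 − 3420.00 = 855.00 px.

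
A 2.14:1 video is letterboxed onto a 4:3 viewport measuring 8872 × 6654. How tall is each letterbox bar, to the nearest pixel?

2.14:1 (2.140) > 4:3 (1.333), so the video fills the width.
Content height = 8872 / 2.140 ≈ 4145.79 px.
6654 − 4145.79 = 2508.21 px of bars (1254.10 each).

1254 px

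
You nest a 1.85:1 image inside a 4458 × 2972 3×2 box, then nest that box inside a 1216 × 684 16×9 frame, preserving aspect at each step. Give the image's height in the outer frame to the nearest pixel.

Inside the 4458×2972 canvas the image is width-limited at 4458.00 × 2409.73.
Second fit — the 3×2 canvas into 1216×684 spans the height: 1026.00 × 684.00 (×0.2301 from 4458×2972).
Applying the same ×0.2301: 2409.73 → 554.59.

555 px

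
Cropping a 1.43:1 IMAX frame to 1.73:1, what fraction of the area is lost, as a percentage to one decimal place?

Going from 1.43:1 IMAX to 1.73:1 means cutting height while keeping width.
Fraction kept = (1.430)/(1.730) ≈ 82.66%, so 17.34% is lost.

17.3%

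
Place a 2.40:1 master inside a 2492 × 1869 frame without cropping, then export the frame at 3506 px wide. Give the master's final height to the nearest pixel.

In the 2492×1869 frame the master fills the width: height = 2492 / 2.400 ≈ 1038.33 px.
Scaling 2492 → 3506 is ×1.4069, so the height becomes 1038.33 × 1.4069 ≈ 1460.83 px.

1461 px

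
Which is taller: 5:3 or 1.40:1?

5:3 = 1.667 and 1.4; 1.667 > 1.4. The smaller width-to-height ratio is the taller frame.

1.40:1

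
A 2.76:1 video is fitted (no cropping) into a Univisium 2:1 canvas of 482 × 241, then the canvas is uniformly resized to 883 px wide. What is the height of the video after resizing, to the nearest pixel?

320 px

At 482×241 the video is width-limited, so height = 482 / 2.760 ≈ 174.64 px.
Resizing to 883 px wide multiplies everything by 1.8320: 174.64 → 319.93 px.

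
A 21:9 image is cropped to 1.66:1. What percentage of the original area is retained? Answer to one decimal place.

The height stays; only width is cut (since 1.66:1 is narrower than 21:9).
Fraction kept = (1.660)/(2.333) ≈ 71.14%.

71.1%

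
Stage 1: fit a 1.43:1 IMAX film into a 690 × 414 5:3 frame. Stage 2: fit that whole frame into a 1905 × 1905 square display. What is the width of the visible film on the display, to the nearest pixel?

First fit — 1.43:1 IMAX into 690×414 spans the height: 592.02 × 414.00.
Second fit — the 5:3 canvas into 1905×1905 spans the width: 1905.00 × 1143.00 (×2.7609 from 690×414).
The film scales with it: width 592.02 × 2.7609 ≈ 1634.49.

1634 px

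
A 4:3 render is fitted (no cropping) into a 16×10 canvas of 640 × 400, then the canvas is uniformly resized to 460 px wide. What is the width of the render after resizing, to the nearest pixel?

383 px

In the 640×400 frame the render fills the height: width = 400 × 4/3 ≈ 533.33 px.
The frame scales by 460/640 = 0.7188; 533.33 × 0.7188 ≈ 383.33 px.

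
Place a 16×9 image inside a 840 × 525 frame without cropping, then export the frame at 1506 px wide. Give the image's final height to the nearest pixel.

Fitted into 840×525, the image spans the width; its height is 840 × 9/16 ≈ 472.50 px.
Resizing to 1506 px wide multiplies everything by 1.7929: 472.50 → 847.12 px.

847 px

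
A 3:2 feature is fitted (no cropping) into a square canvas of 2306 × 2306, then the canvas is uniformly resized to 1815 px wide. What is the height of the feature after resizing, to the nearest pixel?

1210 px

In the 2306×2306 frame the feature fills the width: height = 2306 × 2/3 ≈ 1537.33 px.
The frame scales by 1815/2306 = 0.7871; 1537.33 × 0.7871 ≈ 1210.00 px.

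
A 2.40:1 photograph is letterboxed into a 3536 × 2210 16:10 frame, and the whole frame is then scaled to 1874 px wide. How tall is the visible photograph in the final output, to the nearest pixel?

781 px

At 3536×2210 the photograph is width-limited, so height = 3536 / 2.400 ≈ 1473.33 px.
Scaling 3536 → 1874 is ×0.5300, so the height becomes 1473.33 × 0.5300 ≈ 780.83 px.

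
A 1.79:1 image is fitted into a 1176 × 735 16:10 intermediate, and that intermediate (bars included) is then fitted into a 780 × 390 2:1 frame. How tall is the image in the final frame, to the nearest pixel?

349 px

1.79:1 in 1176×735: fills the width, so the image is 1176.00 × 656.98.
Second fit — the 16:10 canvas into 780×390 spans the height: 624.00 × 390.00 (×0.5306 from 1176×735).
The image scales with it: height 656.98 × 0.5306 ≈ 348.60.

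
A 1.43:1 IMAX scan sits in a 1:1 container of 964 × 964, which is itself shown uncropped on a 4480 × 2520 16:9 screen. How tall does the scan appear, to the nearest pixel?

First fit — 1.43:1 IMAX into 964×964 spans the width: 964.00 × 674.13.
Second fit — the 1:1 canvas into 4480×2520 spans the height: 2520.00 × 2520.00 (×2.6141 from 964×964).
Applying the same ×2.6141: 674.13 → 1762.24.

1762 px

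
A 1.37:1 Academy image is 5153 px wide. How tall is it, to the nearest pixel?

3761 px

Height = 5153 / 1.370 = 3761.31.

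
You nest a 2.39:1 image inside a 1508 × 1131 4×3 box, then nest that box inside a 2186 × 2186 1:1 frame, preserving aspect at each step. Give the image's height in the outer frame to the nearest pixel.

915 px

Inside the 1508×1131 canvas the image is width-limited at 1508.00 × 630.96.
The 4×3 canvas is width-limited in 2186×2186, giving 2186.00 × 1639.50; scale factor 1.4496.
The image scales with it: height 630.96 × 1.4496 ≈ 914.64.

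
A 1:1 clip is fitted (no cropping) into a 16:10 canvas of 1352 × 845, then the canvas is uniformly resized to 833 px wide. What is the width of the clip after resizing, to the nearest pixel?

At 1352×845 the clip is height-limited, so width = 845 × 1/1 ≈ 845.00 px.
Scaling 1352 → 833 is ×0.6161, so the width becomes 845.00 × 0.6161 ≈ 520.62 px.

521 px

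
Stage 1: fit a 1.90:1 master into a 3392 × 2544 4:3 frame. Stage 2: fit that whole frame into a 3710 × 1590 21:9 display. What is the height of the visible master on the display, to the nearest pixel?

1.90:1 in 3392×2544: fills the width, so the master is 3392.00 × 1785.26.
The 4:3 canvas is height-limited in 3710×1590, giving 2120.00 × 1590.00; scale factor 0.6250.
Applying the same ×0.6250: 1785.26 → 1115.79.

1116 px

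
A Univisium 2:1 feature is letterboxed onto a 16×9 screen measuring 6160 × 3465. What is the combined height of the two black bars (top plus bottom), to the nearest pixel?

385 px

Univisium 2:1 (2.000) > 16×9 (1.778), so the feature fills the width.
That makes the image 3080.00 px tall (6160 × 1/2).
Black = 3465 − 3080.00 = 385.00 px.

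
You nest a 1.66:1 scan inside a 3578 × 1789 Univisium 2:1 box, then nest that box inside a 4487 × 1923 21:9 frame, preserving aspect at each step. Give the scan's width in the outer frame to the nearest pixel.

First fit — 1.66:1 into 3578×1789 spans the height: 2969.74 × 1789.00.
Second fit — the Univisium 2:1 canvas into 4487×1923 spans the height: 3846.00 × 1923.00 (×1.0749 from 3578×1789).
So the scan's width is 2969.74 × 1.0749 ≈ 3192.18.

3192 px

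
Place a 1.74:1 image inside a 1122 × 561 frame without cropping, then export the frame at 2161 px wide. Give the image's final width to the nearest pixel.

In the 1122×561 frame the image fills the height: width = 561 × 1.740 ≈ 976.14 px.
Resizing to 2161 px wide multiplies everything by 1.9260: 976.14 → 1880.07 px.

1880 px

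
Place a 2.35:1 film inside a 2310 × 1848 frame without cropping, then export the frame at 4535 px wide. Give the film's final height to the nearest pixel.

Fitted into 2310×1848, the film spans the width; its height is 2310 / 2.350 ≈ 982.98 px.
Resizing to 4535 px wide multiplies everything by 1.9632: 982.98 → 1929.79 px.

1930 px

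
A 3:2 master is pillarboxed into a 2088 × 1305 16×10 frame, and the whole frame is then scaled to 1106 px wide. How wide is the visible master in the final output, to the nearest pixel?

At 2088×1305 the master is height-limited, so width = 1305 × 3/2 ≈ 1957.50 px.
Resizing to 1106 px wide multiplies everything by 0.5297: 1957.50 → 1036.88 px.

1037 px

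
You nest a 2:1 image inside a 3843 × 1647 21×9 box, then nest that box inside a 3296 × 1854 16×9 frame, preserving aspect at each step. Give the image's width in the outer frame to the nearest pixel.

2:1 in 3843×1647: fills the height, so the image is 3294.00 × 1647.00.
The 21×9 canvas is width-limited in 3296×1854, giving 3296.00 × 1412.57; scale factor 0.8577.
Applying the same ×0.8577: 3294.00 → 2825.14.

2825 px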